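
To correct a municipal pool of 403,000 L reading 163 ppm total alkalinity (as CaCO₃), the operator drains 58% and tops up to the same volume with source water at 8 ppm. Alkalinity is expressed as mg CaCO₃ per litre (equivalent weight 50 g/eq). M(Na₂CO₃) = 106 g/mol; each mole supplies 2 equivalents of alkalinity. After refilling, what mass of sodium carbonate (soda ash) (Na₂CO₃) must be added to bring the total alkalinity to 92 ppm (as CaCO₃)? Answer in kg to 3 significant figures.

After draining 58% and refilling: 163 × 0.42 + 8 × 0.58 = 73.1 ppm.
Deficit to target: 92 − 73.1 = 18.9 mg/L.
As CaCO₃: 18.9 mg/L × 403,000 L = 7617 g; ÷ 50 g/eq ÷ 2 = 76.17 mol Na₂CO₃.
Mass: 76.17 × 106 = 8074 g.

8.07 kg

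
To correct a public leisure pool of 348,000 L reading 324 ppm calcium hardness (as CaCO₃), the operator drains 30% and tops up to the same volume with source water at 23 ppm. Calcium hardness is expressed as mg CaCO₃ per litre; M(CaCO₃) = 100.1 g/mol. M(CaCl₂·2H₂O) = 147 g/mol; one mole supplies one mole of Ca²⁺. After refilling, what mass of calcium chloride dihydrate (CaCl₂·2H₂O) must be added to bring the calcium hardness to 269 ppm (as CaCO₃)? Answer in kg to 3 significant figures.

18.0 kg

After draining 30% and refilling: 324 × 0.70 + 23 × 0.30 = 233.7 ppm.
Deficit to target: 269 − 233.7 = 35.3 mg/L.
As CaCO₃: 35.3 mg/L × 348,000 L = 12,280 g; ÷ 100.1 = 122.7 mol Ca²⁺.
Mass: 122.7 × 147 = 18,040 g.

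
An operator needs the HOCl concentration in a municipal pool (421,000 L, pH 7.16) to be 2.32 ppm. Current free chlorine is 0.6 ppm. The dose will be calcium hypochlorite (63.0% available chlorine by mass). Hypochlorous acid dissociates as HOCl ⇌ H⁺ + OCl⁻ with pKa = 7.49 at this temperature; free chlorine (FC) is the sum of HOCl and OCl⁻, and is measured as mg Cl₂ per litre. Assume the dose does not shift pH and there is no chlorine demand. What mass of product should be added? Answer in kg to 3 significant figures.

1.87 kg

[OCl⁻]/[HOCl] = 10^(pH − pKa) = 10^(7.16 − 7.49) = 0.4677; fraction as HOCl = 1/(1 + 0.4677) = 0.6813.
Free chlorine required for 2.32 ppm HOCl: 2.32 / 0.6813 = 3.405 ppm.
FC to add: 3.405 − 0.6 = 2.805 mg/L as Cl₂.
Cl₂ equivalent: 2.805 mg/L × 421,000 L = 1181 g.
Product at 63.0% available Cl: 1181 / 0.63 = 1875 g.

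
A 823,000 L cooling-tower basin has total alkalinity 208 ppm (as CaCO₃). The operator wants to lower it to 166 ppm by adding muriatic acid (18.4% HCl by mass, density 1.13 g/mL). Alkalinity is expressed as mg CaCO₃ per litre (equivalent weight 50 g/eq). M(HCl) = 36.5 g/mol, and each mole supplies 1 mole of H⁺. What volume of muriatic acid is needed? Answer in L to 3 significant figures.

121 L

Alkalinity to neutralize: (208 − 166) = 42 mg/L as CaCO₃ × 823,000 L = 34,570 g as CaCO₃.
Equivalents of H⁺ required: 34,570 ÷ 50 g/eq = 691.3 eq = 691.3 mol HCl.
Mass of HCl: 691.3 × 36.5 = 25,230 g.
Mass of 18.4% solution: 25,230 / 0.184 = 137,100 g.
Volume: 137,100 g ÷ 1.13 g/mL = 121,400 mL.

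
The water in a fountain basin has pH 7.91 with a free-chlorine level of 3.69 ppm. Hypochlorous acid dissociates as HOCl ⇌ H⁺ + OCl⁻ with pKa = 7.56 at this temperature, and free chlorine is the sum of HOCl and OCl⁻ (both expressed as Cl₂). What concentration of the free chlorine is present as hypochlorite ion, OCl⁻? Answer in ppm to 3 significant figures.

2.55 ppm

[OCl⁻]/[HOCl] = 10^(pH − pKa) = 10^(7.91 − 7.56) = 10^0.35 = 2.239.
Fraction as HOCl = 1 / (1 + 2.239) = 0.3088.
OCl⁻ = (1 − 0.3088) × 3.69 ppm = 2.551 ppm.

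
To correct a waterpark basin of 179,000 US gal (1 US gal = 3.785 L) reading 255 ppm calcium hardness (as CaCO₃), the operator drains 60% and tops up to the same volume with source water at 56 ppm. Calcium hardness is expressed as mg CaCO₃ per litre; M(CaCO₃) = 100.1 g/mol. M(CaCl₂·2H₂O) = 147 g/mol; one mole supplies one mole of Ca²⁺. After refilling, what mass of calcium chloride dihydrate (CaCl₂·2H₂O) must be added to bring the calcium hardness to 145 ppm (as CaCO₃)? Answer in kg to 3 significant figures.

9.35 kg

Volume: 179,000 US gal × 3.785 L/gal = 677,515 L.
After draining 60% and refilling: 255 × 0.40 + 56 × 0.60 = 135.6 ppm.
Deficit to target: 145 − 135.6 = 9.4 mg/L.
As CaCO₃: 9.4 mg/L × 677,515 L = 6369 g; ÷ 100.1 = 63.62 mol Ca²⁺.
Mass: 63.62 × 147 = 9353 g.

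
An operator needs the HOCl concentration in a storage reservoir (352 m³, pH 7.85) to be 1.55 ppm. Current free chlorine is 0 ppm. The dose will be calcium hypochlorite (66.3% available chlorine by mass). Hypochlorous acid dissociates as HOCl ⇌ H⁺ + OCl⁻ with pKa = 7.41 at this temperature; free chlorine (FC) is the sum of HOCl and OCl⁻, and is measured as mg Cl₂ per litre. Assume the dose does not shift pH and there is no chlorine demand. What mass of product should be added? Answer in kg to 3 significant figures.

3.09 kg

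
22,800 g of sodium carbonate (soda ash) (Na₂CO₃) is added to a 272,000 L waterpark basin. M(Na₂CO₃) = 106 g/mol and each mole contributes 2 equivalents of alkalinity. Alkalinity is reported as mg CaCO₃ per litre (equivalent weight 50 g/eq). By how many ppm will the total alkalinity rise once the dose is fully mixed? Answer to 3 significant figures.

Moles of Na₂CO₃: 22,800 g ÷ 106 g/mol = 215.1 mol → 430.2 eq of alkalinity.
As CaCO₃: 430.2 eq × 50 g/eq = 21,510 g.
Rise: 21,510 g / 272,000 L × 1000 = 79.08 mg/L.

79.1 ppm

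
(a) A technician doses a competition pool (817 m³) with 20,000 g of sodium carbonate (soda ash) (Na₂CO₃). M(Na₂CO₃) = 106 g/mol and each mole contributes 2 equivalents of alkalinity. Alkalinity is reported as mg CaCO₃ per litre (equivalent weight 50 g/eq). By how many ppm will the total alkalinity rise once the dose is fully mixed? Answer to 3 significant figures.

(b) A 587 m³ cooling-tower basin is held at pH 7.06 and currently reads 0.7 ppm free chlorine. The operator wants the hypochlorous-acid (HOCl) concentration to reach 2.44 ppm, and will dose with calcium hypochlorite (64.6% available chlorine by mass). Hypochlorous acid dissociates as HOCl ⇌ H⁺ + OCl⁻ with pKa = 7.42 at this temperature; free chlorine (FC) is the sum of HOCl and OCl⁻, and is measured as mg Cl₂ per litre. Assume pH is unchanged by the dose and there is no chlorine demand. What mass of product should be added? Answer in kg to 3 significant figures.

(a) 23.1 ppm; (b) 2.55 kg

(a) Volume: 817 m³ = 817,000 L.
(a) Moles of Na₂CO₃: 20,000 g ÷ 106 g/mol = 188.7 mol → 377.4 eq of alkalinity.
(a) As CaCO₃: 377.4 eq × 50 g/eq = 18,870 g.
(a) Rise: 18,870 g / 817,000 L × 1000 = 23.09 mg/L.

(b) Volume: 587 m³ = 587,000 L.
(b) [OCl⁻]/[HOCl] = 10^(pH − pKa) = 10^(7.06 − 7.42) = 0.4365; fraction as HOCl = 1/(1 + 0.4365) = 0.6961.
(b) Free chlorine required for 2.44 ppm HOCl: 2.44 / 0.6961 = 3.505 ppm.
(b) FC to add: 3.505 − 0.7 = 2.805 mg/L as Cl₂.
(b) Cl₂ equivalent: 2.805 mg/L × 587,000 L = 1647 g.
(b) Product at 64.6% available Cl: 1647 / 0.646 = 2549 g.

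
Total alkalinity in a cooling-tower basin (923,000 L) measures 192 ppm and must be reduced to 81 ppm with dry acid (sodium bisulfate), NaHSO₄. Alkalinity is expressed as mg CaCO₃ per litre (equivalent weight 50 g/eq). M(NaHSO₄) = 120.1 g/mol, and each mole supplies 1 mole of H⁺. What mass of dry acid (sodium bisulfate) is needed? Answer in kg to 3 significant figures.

246 kg

Alkalinity to neutralize: (192 − 81) = 111 mg/L as CaCO₃ × 923,000 L = 102,500 g as CaCO₃.
Equivalents of H⁺ required: 102,500 ÷ 50 g/eq = 2049 eq = 2049 mol NaHSO₄.
Mass of NaHSO₄: 2049 × 120.1 = 246,100 g.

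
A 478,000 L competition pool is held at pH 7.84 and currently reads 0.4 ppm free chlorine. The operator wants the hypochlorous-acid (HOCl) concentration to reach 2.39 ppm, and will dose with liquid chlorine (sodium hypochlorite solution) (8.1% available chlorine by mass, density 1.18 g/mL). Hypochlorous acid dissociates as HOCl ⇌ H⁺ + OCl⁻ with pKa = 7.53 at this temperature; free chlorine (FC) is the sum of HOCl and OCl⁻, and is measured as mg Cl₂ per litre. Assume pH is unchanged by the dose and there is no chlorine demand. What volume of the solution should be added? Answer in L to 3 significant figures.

[OCl⁻]/[HOCl] = 10^(pH − pKa) = 10^(7.84 − 7.53) = 2.042; fraction as HOCl = 1/(1 + 2.042) = 0.3288.
Free chlorine required for 2.39 ppm HOCl: 2.39 / 0.3288 = 7.27 ppm.
FC to add: 7.27 − 0.4 = 6.87 mg/L as Cl₂.
Cl₂ equivalent: 6.87 mg/L × 478,000 L = 3284 g.
Product at 8.1% available Cl: 3284 / 0.081 = 40,540 g.
Volume: 40,540 g ÷ 1.18 g/mL = 34,360 mL.

34.4 L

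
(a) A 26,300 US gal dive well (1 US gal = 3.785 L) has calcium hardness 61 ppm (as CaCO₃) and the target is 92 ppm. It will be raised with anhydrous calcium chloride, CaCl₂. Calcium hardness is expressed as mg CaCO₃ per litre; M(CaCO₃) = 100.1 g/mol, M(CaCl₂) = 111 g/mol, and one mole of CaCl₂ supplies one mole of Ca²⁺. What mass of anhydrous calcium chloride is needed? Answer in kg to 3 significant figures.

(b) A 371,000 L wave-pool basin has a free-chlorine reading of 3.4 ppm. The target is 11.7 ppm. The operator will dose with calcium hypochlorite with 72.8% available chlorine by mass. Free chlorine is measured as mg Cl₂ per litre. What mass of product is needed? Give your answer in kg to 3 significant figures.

(a) Volume: 26,300 US gal × 3.785 L/gal = 99,546 L.
(a) Hardness to add: (92 − 61) = 31 mg/L as CaCO₃ × 99,546 L = 3086 g as CaCO₃.
(a) Moles of Ca²⁺ (1 mol Ca²⁺ ≡ 1 mol CaCO₃): 3086 / 100.1 g/mol = 30.83 mol.
(a) Mass of CaCl₂: 30.83 × 111 = 3422 g.

(b) Chlorine deficit: 11.7 − 3.4 = 8.3 ppm = 8.3 mg/L as Cl₂.
(b) Cl₂ equivalent needed: 8.3 mg/L × 371,000 L = 3,079,000 mg = 3079 g.
(b) Product at 72.8% available chlorine: 3079 / 0.728 = 4230 g.

(a) 3.42 kg; (b) 4.23 kg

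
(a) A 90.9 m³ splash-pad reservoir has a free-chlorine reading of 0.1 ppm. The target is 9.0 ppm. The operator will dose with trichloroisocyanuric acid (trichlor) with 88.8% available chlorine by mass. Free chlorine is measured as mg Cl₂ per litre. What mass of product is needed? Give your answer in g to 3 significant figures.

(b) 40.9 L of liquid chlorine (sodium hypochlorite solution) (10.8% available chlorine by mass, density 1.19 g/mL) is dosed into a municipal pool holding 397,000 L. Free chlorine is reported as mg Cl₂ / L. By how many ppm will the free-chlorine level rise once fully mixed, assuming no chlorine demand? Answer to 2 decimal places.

(a) 911 g; (b) 13.24 ppm

(a) Volume: 90.9 m³ = 90,900 L.
(a) Chlorine deficit: 9.0 − 0.1 = 8.9 ppm = 8.9 mg/L as Cl₂.
(a) Cl₂ equivalent needed: 8.9 mg/L × 90,900 L = 809,000 mg = 809 g.
(a) Product at 88.8% available chlorine: 809 / 0.888 = 911 g.

(b) Mass of solution: 40.9 L × 1000 mL/L × 1.19 g/mL = 48,670 g.
(b) Available chlorine delivered: 48,670 g × 0.108 = 5256 g as Cl₂.
(b) Concentration rise: 5256 g / 397,000 L = 13.24 mg/L = 13.24 ppm.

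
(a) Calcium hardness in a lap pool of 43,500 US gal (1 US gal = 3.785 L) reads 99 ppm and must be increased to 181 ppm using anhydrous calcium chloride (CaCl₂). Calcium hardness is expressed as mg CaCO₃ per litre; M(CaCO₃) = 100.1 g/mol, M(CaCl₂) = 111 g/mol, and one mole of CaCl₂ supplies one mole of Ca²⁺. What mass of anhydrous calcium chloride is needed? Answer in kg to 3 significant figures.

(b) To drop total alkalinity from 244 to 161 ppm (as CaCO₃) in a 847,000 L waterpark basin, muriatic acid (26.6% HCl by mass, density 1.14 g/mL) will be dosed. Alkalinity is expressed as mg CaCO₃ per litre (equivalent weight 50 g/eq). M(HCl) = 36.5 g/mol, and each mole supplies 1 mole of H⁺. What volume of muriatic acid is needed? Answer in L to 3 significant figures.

(a) 15.0 kg; (b) 169 L

(a) Volume: 43,500 US gal × 3.785 L/gal = 164,648 L.
(a) Hardness to add: (181 − 99) = 82 mg/L as CaCO₃ × 164,648 L = 13,500 g as CaCO₃.
(a) Moles of Ca²⁺ (1 mol Ca²⁺ ≡ 1 mol CaCO₃): 13,500 / 100.1 g/mol = 134.9 mol.
(a) Mass of CaCl₂: 134.9 × 111 = 14,970 g.

(b) Alkalinity to neutralize: (244 − 161) = 83 mg/L as CaCO₃ × 847,000 L = 70,300 g as CaCO₃.
(b) Equivalents of H⁺ required: 70,300 ÷ 50 g/eq = 1406 eq = 1406 mol HCl.
(b) Mass of HCl: 1406 × 36.5 = 51,320 g.
(b) Mass of 26.6% solution: 51,320 / 0.266 = 192,900 g.
(b) Volume: 192,900 g ÷ 1.14 g/mL = 169,200 mL.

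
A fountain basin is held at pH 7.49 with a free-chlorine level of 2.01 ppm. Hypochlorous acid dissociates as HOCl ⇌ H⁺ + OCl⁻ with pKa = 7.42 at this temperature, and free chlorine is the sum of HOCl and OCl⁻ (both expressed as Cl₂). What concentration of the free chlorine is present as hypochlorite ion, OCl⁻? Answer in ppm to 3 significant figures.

[OCl⁻]/[HOCl] = 10^(pH − pKa) = 10^(7.49 − 7.42) = 10^0.07 = 1.175.
Fraction as HOCl = 1 / (1 + 1.175) = 0.4598.
OCl⁻ = (1 − 0.4598) × 2.01 ppm = 1.086 ppm.

1.09 ppm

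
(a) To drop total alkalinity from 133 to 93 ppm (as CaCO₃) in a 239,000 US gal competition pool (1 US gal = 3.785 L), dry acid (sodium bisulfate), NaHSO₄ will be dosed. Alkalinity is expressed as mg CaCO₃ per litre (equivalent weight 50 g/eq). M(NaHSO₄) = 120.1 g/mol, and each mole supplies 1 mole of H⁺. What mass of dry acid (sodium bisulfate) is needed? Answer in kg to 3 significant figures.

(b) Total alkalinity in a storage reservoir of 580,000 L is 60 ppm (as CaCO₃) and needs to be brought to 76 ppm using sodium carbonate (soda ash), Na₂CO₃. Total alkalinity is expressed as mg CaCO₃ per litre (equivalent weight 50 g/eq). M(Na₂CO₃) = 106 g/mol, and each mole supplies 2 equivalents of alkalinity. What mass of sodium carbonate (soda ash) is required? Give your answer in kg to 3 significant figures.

(a) Volume: 239,000 US gal × 3.785 L/gal = 904,615 L.
(a) Alkalinity to neutralize: (133 − 93) = 40 mg/L as CaCO₃ × 904,615 L = 36,180 g as CaCO₃.
(a) Equivalents of H⁺ required: 36,180 ÷ 50 g/eq = 723.7 eq = 723.7 mol NaHSO₄.
(a) Mass of NaHSO₄: 723.7 × 120.1 = 86,920 g.

(b) Alkalinity to add: (76 − 60) = 16 mg/L as CaCO₃ × 580,000 L = 9280 g as CaCO₃.
(b) Equivalents: 9280 g ÷ 50 g/eq = 185.6 eq.
(b) Each mole of Na₂CO₃ supplies 2 eq, so 185.6 / 2 = 92.8 mol.
(b) Mass: 92.8 mol × 106 g/mol = 9837 g.

(a) 86.9 kg; (b) 9.84 kg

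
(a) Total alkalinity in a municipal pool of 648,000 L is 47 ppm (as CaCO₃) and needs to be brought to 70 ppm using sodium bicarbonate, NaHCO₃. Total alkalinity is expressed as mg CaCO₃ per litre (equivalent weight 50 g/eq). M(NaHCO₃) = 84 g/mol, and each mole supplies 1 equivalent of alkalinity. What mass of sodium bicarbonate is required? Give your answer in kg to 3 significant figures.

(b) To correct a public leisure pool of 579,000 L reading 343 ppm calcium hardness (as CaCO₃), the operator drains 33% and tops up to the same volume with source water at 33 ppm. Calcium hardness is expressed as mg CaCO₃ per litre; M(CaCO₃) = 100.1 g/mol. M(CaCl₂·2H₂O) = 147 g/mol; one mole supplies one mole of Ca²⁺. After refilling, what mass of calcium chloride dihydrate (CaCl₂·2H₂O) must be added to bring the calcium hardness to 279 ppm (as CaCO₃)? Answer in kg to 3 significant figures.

(a) 25.0 kg; (b) 32.6 kg

(a) Alkalinity to add: (70 − 47) = 23 mg/L as CaCO₃ × 648,000 L = 14,900 g as CaCO₃.
(a) Equivalents: 14,900 g ÷ 50 g/eq = 298.1 eq.
(a) NaHCO₃ supplies 1 eq per mole → 298.1 mol.
(a) Mass: 298.1 mol × 84 g/mol = 25,040 g.

(b) After draining 33% and refilling: 343 × 0.67 + 33 × 0.33 = 240.7 ppm.
(b) Deficit to target: 279 − 240.7 = 38.3 mg/L.
(b) As CaCO₃: 38.3 mg/L × 579,000 L = 22,180 g; ÷ 100.1 = 221.5 mol Ca²⁺.
(b) Mass: 221.5 × 147 = 32,570 g.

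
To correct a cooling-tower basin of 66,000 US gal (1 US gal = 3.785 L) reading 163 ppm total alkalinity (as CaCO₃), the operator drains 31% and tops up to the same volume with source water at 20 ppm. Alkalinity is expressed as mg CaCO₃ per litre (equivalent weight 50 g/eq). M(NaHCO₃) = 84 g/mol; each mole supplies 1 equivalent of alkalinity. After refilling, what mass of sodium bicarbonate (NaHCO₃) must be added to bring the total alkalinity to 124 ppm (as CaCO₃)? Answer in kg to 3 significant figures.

Volume: 66,000 US gal × 3.785 L/gal = 249,810 L.
After draining 31% and refilling: 163 × 0.69 + 20 × 0.31 = 118.67 ppm.
Deficit to target: 124 − 118.67 = 5.33 mg/L.
As CaCO₃: 5.33 mg/L × 249,810 L = 1331 g; ÷ 50 g/eq ÷ 1 = 26.63 mol NaHCO₃.
Mass: 26.63 × 84 = 2237 g.

2.24 kg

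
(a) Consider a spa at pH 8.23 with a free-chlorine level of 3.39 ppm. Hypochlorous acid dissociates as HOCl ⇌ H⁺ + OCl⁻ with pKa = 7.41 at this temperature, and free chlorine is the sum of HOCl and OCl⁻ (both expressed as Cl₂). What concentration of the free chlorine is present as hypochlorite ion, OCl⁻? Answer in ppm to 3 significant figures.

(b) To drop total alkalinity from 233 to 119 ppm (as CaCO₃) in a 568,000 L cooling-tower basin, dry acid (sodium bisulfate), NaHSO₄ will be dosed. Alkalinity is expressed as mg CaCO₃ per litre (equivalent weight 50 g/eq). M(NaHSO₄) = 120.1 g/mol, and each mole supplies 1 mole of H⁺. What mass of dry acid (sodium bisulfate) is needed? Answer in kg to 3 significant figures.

(a) 2.94 ppm; (b) 156 kg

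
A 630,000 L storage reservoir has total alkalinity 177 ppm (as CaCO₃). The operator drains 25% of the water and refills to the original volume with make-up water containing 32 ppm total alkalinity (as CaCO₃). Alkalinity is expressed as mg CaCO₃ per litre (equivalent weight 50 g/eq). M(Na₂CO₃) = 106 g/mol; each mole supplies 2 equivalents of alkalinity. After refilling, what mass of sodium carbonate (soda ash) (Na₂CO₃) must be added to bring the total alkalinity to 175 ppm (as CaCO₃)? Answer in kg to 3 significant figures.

After draining 25% and refilling: 177 × 0.75 + 32 × 0.25 = 140.75 ppm.
Deficit to target: 175 − 140.75 = 34.25 mg/L.
As CaCO₃: 34.25 mg/L × 630,000 L = 21,580 g; ÷ 50 g/eq ÷ 2 = 215.8 mol Na₂CO₃.
Mass: 215.8 × 106 = 22,870 g.

22.9 kg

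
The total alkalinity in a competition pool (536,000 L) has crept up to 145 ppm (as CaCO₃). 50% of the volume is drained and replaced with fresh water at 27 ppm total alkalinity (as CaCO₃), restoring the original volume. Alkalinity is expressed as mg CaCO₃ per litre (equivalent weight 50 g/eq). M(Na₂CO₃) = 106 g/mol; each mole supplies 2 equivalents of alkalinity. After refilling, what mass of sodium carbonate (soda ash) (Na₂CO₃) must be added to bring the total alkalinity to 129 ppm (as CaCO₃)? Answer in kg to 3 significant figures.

24.4 kg

After draining 50% and refilling: 145 × 0.50 + 27 × 0.50 = 86 ppm.
Deficit to target: 129 − 86 = 43 mg/L.
As CaCO₃: 43 mg/L × 536,000 L = 23,050 g; ÷ 50 g/eq ÷ 2 = 230.5 mol Na₂CO₃.
Mass: 230.5 × 106 = 24,430 g.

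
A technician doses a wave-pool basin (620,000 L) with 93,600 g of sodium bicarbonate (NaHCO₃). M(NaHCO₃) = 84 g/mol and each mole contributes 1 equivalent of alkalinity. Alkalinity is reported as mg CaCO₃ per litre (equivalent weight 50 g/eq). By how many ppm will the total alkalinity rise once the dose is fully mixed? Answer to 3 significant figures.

89.9 ppm

Moles of NaHCO₃: 93,600 g ÷ 84 g/mol = 1114 mol → 1114 eq of alkalinity.
As CaCO₃: 1114 eq × 50 g/eq = 55,710 g.
Rise: 55,710 g / 620,000 L × 1000 = 89.86 mg/L.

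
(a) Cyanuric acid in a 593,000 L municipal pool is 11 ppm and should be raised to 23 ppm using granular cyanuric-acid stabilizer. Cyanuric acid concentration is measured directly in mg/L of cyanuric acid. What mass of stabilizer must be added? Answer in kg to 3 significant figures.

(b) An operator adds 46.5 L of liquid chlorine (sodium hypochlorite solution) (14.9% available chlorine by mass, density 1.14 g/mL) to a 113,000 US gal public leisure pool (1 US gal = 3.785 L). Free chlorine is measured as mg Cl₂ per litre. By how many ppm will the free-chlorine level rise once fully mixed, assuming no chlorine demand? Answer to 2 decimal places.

(a) CYA to add: (23 − 11) = 12 mg/L × 593,000 L = 7116 g cyanuric acid.

(b) Volume: 113,000 US gal × 3.785 L/gal = 427,705 L.
(b) Mass of solution: 46.5 L × 1000 mL/L × 1.14 g/mL = 53,010 g.
(b) Available chlorine delivered: 53,010 g × 0.149 = 7898 g as Cl₂.
(b) Concentration rise: 7898 g / 427,705 L = 18.47 mg/L = 18.47 ppm.

(a) 7.12 kg; (b) 18.47 ppm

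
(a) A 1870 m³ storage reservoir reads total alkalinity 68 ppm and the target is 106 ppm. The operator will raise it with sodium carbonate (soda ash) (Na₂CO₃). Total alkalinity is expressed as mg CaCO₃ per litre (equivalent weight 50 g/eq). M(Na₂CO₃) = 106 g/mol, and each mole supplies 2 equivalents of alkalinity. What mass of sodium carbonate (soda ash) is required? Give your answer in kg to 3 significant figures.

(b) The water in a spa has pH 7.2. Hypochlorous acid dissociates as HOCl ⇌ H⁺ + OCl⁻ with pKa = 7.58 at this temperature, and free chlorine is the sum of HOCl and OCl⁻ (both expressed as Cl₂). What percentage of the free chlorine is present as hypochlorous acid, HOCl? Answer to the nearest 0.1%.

(a) 75.3 kg; (b) 70.6%

(a) Volume: 1870 m³ = 1,870,000 L.
(a) Alkalinity to add: (106 − 68) = 38 mg/L as CaCO₃ × 1,870,000 L = 71,060 g as CaCO₃.
(a) Equivalents: 71,060 g ÷ 50 g/eq = 1421 eq.
(a) Each mole of Na₂CO₃ supplies 2 eq, so 1421 / 2 = 710.6 mol.
(a) Mass: 710.6 mol × 106 g/mol = 75,320 g.

(b) [OCl⁻]/[HOCl] = 10^(pH − pKa) = 10^(7.2 − 7.58) = 10^-0.38 = 0.4169.
(b) Fraction as HOCl = 1 / (1 + 0.4169) = 0.7058.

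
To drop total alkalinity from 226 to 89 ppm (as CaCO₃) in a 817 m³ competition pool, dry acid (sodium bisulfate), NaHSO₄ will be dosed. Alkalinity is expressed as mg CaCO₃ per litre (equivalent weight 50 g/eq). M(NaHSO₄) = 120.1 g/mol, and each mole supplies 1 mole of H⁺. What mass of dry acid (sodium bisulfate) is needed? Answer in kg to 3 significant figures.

Volume: 817 m³ = 817,000 L.
Alkalinity to neutralize: (226 − 89) = 137 mg/L as CaCO₃ × 817,000 L = 111,900 g as CaCO₃.
Equivalents of H⁺ required: 111,900 ÷ 50 g/eq = 2239 eq = 2239 mol NaHSO₄.
Mass of NaHSO₄: 2239 × 120.1 = 268,900 g.

269 kg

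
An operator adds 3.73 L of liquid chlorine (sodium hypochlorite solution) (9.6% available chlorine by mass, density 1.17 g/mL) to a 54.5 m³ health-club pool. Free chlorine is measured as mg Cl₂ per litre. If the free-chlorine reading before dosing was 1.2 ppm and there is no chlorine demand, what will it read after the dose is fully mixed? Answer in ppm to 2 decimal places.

8.89 ppm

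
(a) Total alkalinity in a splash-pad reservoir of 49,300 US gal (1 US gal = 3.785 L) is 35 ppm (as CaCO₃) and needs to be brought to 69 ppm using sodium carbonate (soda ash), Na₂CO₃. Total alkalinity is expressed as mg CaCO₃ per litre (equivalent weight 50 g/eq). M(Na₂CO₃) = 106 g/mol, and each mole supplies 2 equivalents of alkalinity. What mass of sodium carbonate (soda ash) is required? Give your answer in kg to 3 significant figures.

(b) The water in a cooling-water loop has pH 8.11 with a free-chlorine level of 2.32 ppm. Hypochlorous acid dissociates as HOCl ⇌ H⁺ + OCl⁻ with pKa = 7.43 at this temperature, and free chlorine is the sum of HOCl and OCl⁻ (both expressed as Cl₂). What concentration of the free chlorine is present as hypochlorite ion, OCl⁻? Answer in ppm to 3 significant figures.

(a) Volume: 49,300 US gal × 3.785 L/gal = 186,600 L.
(a) Alkalinity to add: (69 − 35) = 34 mg/L as CaCO₃ × 186,600 L = 6344 g as CaCO₃.
(a) Equivalents: 6344 g ÷ 50 g/eq = 126.9 eq.
(a) Each mole of Na₂CO₃ supplies 2 eq, so 126.9 / 2 = 63.44 mol.
(a) Mass: 63.44 mol × 106 g/mol = 6725 g.

(b) [OCl⁻]/[HOCl] = 10^(pH − pKa) = 10^(8.11 − 7.43) = 10^0.68 = 4.786.
(b) Fraction as HOCl = 1 / (1 + 4.786) = 0.1728.
(b) OCl⁻ = (1 − 0.1728) × 2.32 ppm = 1.919 ppm.

(a) 6.73 kg; (b) 1.92 ppm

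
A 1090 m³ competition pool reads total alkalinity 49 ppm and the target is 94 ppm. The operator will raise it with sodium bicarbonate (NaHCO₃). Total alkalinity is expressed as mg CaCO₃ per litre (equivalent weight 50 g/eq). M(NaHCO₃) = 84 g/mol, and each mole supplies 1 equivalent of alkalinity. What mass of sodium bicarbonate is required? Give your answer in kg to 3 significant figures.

82.4 kg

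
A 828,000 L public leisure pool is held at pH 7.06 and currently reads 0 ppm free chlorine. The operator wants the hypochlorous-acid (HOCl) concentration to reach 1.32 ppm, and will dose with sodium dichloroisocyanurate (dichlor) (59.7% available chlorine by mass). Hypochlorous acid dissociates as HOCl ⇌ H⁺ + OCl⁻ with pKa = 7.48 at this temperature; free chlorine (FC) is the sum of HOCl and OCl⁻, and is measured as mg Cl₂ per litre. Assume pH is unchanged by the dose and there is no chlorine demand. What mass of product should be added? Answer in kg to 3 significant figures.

[OCl⁻]/[HOCl] = 10^(pH − pKa) = 10^(7.06 − 7.48) = 0.3802; fraction as HOCl = 1/(1 + 0.3802) = 0.7245.
Free chlorine required for 1.32 ppm HOCl: 1.32 / 0.7245 = 1.822 ppm.
FC to add: 1.822 − 0 = 1.822 mg/L as Cl₂.
Cl₂ equivalent: 1.822 mg/L × 828,000 L = 1508 g.
Product at 59.7% available Cl: 1508 / 0.597 = 2527 g.

2.53 kg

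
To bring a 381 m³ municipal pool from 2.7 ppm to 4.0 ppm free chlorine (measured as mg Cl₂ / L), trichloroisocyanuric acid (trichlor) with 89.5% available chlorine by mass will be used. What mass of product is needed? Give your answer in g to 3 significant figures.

Volume: 381 m³ = 381,000 L.
Chlorine deficit: 4.0 − 2.7 = 1.3 ppm = 1.3 mg/L as Cl₂.
Cl₂ equivalent needed: 1.3 mg/L × 381,000 L = 495,300 mg = 495.3 g.
Product at 89.5% available chlorine: 495.3 / 0.895 = 553.4 g.

553 g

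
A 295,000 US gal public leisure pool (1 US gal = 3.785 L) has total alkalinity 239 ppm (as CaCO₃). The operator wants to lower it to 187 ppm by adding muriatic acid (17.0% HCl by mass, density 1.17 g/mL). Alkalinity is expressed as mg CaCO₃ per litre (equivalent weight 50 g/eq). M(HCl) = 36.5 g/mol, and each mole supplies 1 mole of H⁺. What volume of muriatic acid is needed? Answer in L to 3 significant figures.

213 L

Volume: 295,000 US gal × 3.785 L/gal = 1,116,575 L.
Alkalinity to neutralize: (239 − 187) = 52 mg/L as CaCO₃ × 1,116,575 L = 58,060 g as CaCO₃.
Equivalents of H⁺ required: 58,060 ÷ 50 g/eq = 1161 eq = 1161 mol HCl.
Mass of HCl: 1161 × 36.5 = 42,390 g.
Mass of 17.0% solution: 42,390 / 0.17 = 249,300 g.
Volume: 249,300 g ÷ 1.17 g/mL = 213,100 mL.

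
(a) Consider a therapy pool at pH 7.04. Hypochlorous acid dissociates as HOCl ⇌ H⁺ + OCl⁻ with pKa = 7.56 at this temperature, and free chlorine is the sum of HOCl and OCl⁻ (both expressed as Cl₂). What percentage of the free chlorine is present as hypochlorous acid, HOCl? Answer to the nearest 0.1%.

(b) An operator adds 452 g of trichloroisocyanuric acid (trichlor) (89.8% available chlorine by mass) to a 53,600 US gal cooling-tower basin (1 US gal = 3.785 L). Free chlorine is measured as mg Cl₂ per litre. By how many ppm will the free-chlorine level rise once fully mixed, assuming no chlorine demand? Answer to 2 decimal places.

(a) 76.8%; (b) 2.00 ppm

(a) [OCl⁻]/[HOCl] = 10^(pH − pKa) = 10^(7.04 − 7.56) = 10^-0.52 = 0.302.
(a) Fraction as HOCl = 1 / (1 + 0.302) = 0.7681.

(b) Volume: 53,600 US gal × 3.785 L/gal = 202,876 L.
(b) Available chlorine delivered: 452 g × 0.898 = 405.9 g as Cl₂.
(b) Concentration rise: 405.9 g / 202,876 L = 2.001 mg/L = 2.00 ppm.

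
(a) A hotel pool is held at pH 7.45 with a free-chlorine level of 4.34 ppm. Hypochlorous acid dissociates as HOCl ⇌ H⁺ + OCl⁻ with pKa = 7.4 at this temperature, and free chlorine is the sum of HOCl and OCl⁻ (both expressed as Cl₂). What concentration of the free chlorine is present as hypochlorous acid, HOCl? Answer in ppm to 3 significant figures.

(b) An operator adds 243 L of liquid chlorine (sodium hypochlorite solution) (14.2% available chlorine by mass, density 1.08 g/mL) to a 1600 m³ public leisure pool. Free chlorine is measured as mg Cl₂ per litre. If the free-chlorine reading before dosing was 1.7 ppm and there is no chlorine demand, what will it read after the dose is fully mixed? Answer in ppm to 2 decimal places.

(a) 2.05 ppm; (b) 24.99 ppm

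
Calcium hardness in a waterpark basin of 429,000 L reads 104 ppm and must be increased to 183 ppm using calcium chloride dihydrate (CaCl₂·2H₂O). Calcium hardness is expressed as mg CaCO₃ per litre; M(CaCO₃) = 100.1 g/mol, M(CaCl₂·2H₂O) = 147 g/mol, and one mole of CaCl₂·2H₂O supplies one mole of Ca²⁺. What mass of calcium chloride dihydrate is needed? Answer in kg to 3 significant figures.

49.8 kg

Hardness to add: (183 − 104) = 79 mg/L as CaCO₃ × 429,000 L = 33,890 g as CaCO₃.
Moles of Ca²⁺ (1 mol Ca²⁺ ≡ 1 mol CaCO₃): 33,890 / 100.1 g/mol = 338.6 mol.
Mass of CaCl₂·2H₂O: 338.6 × 147 = 49,770 g.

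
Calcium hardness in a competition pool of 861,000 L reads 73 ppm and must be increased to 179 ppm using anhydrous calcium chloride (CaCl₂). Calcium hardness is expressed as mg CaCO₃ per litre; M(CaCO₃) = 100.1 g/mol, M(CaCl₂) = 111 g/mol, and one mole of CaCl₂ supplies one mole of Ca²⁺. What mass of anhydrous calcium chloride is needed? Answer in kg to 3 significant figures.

101 kg

Hardness to add: (179 − 73) = 106 mg/L as CaCO₃ × 861,000 L = 91,270 g as CaCO₃.
Moles of Ca²⁺ (1 mol Ca²⁺ ≡ 1 mol CaCO₃): 91,270 / 100.1 g/mol = 911.7 mol.
Mass of CaCl₂: 911.7 × 111 = 101,200 g.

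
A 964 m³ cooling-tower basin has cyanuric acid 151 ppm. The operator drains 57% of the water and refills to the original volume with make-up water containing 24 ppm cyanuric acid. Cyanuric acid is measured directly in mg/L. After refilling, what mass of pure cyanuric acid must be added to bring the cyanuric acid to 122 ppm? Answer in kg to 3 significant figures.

Volume: 964 m³ = 964,000 L.
After draining 57% and refilling: 151 × 0.43 + 24 × 0.57 = 78.61 ppm.
Deficit to target: 122 − 78.61 = 43.39 mg/L.
Mass: 43.39 mg/L × 964,000 L = 41,830 g cyanuric acid.

41.8 kg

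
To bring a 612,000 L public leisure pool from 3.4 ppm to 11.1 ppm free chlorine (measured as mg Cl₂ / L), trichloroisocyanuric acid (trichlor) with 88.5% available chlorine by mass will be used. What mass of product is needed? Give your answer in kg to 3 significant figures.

Chlorine deficit: 11.1 − 3.4 = 7.7 ppm = 7.7 mg/L as Cl₂.
Cl₂ equivalent needed: 7.7 mg/L × 612,000 L = 4,712,000 mg = 4712 g.
Product at 88.5% available chlorine: 4712 / 0.885 = 5325 g.

5.32 kg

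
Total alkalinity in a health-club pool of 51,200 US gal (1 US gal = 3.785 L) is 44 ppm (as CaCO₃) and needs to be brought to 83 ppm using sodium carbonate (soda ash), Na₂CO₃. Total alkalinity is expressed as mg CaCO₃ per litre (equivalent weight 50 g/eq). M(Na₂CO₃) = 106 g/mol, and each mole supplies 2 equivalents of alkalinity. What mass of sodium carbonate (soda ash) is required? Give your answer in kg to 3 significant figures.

8.01 kg

Volume: 51,200 US gal × 3.785 L/gal = 193,792 L.
Alkalinity to add: (83 − 44) = 39 mg/L as CaCO₃ × 193,792 L = 7558 g as CaCO₃.
Equivalents: 7558 g ÷ 50 g/eq = 151.2 eq.
Each mole of Na₂CO₃ supplies 2 eq, so 151.2 / 2 = 75.58 mol.
Mass: 75.58 mol × 106 g/mol = 8011 g.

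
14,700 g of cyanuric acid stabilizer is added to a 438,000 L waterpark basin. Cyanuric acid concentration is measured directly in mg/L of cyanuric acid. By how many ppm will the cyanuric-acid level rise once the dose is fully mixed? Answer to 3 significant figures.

33.6 ppm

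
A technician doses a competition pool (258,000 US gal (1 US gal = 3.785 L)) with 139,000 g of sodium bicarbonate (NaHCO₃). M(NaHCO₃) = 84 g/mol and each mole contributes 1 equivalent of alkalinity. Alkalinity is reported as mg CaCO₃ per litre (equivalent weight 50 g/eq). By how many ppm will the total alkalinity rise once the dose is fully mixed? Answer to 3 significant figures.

Volume: 258,000 US gal × 3.785 L/gal = 976,530 L.
Moles of NaHCO₃: 139,000 g ÷ 84 g/mol = 1655 mol → 1655 eq of alkalinity.
As CaCO₃: 1655 eq × 50 g/eq = 82,740 g.
Rise: 82,740 g / 976,530 L × 1000 = 84.73 mg/L.

84.7 ppm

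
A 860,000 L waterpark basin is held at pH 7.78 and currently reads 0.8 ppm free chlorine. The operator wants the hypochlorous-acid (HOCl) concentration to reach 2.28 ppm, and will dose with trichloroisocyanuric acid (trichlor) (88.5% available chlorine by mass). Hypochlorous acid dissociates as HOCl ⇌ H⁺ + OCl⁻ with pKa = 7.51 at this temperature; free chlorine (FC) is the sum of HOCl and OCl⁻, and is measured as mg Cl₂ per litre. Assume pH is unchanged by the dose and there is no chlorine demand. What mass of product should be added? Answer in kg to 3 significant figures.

5.56 kg

[OCl⁻]/[HOCl] = 10^(pH − pKa) = 10^(7.78 − 7.51) = 1.862; fraction as HOCl = 1/(1 + 1.862) = 0.3494.
Free chlorine required for 2.28 ppm HOCl: 2.28 / 0.3494 = 6.526 ppm.
FC to add: 6.526 − 0.8 = 5.726 mg/L as Cl₂.
Cl₂ equivalent: 5.726 mg/L × 860,000 L = 4924 g.
Product at 88.5% available Cl: 4924 / 0.885 = 5564 g.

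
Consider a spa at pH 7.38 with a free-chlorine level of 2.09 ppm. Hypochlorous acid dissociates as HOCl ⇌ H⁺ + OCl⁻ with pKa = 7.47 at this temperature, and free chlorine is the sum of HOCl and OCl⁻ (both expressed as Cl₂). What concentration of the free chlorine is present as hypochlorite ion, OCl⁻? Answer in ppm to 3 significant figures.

0.937 ppm

[OCl⁻]/[HOCl] = 10^(pH − pKa) = 10^(7.38 − 7.47) = 10^-0.09 = 0.8128.
Fraction as HOCl = 1 / (1 + 0.8128) = 0.5516.
OCl⁻ = (1 − 0.5516) × 2.09 ppm = 0.9371 ppm.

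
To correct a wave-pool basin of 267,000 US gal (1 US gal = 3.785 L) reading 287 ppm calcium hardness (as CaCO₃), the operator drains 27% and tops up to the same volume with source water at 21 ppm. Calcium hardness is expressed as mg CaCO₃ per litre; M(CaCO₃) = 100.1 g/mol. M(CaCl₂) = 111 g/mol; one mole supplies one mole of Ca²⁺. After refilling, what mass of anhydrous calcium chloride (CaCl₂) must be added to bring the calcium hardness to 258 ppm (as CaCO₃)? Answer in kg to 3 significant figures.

48.0 kg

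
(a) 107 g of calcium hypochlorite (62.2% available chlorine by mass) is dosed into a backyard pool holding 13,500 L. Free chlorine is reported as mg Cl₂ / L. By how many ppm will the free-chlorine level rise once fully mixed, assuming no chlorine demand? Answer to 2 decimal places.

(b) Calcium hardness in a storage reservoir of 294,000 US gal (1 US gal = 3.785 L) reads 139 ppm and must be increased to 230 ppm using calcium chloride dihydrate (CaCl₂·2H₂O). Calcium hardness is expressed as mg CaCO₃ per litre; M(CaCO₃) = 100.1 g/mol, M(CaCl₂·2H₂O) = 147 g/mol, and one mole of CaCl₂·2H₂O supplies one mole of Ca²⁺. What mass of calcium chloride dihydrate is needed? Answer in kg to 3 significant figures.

(a) Available chlorine delivered: 107 g × 0.622 = 66.55 g as Cl₂.
(a) Concentration rise: 66.55 g / 13,500 L = 4.93 mg/L = 4.93 ppm.

(b) Volume: 294,000 US gal × 3.785 L/gal = 1,112,790 L.
(b) Hardness to add: (230 − 139) = 91 mg/L as CaCO₃ × 1,112,790 L = 101,300 g as CaCO₃.
(b) Moles of Ca²⁺ (1 mol Ca²⁺ ≡ 1 mol CaCO₃): 101,300 / 100.1 g/mol = 1012 mol.
(b) Mass of CaCl₂·2H₂O: 1012 × 147 = 148,700 g.

(a) 4.93 ppm; (b) 149 kg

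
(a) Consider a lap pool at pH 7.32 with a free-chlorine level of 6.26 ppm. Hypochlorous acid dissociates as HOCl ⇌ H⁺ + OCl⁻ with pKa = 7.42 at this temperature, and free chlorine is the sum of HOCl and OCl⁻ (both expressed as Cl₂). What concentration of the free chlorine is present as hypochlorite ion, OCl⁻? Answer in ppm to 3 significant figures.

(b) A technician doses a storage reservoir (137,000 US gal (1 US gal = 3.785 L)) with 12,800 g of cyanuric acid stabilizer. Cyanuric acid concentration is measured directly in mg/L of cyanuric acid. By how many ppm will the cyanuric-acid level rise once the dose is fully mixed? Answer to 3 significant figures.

(a) 2.77 ppm; (b) 24.7 ppm

(a) [OCl⁻]/[HOCl] = 10^(pH − pKa) = 10^(7.32 − 7.42) = 10^-0.10 = 0.7943.
(a) Fraction as HOCl = 1 / (1 + 0.7943) = 0.5573.
(a) OCl⁻ = (1 − 0.5573) × 6.26 ppm = 2.771 ppm.

(b) Volume: 137,000 US gal × 3.785 L/gal = 518,545 L.
(b) Rise: 12,800 g / 518,545 L × 1000 = 24.68 mg/L.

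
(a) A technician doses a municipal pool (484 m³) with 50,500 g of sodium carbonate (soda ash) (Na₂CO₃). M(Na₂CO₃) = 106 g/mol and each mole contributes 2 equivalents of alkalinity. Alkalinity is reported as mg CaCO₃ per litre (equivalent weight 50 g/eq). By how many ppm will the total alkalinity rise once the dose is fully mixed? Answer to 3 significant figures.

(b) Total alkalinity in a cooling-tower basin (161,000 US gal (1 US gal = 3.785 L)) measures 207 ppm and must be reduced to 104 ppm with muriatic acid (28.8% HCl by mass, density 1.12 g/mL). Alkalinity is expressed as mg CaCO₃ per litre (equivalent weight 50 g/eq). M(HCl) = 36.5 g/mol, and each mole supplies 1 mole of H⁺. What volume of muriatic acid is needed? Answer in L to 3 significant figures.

(a) 98.4 ppm; (b) 142 L

(a) Volume: 484 m³ = 484,000 L.
(a) Moles of Na₂CO₃: 50,500 g ÷ 106 g/mol = 476.4 mol → 952.8 eq of alkalinity.
(a) As CaCO₃: 952.8 eq × 50 g/eq = 47,640 g.
(a) Rise: 47,640 g / 484,000 L × 1000 = 98.43 mg/L.

(b) Volume: 161,000 US gal × 3.785 L/gal = 609,385 L.
(b) Alkalinity to neutralize: (207 − 104) = 103 mg/L as CaCO₃ × 609,385 L = 62,770 g as CaCO₃.
(b) Equivalents of H⁺ required: 62,770 ÷ 50 g/eq = 1255 eq = 1255 mol HCl.
(b) Mass of HCl: 1255 × 36.5 = 45,820 g.
(b) Mass of 28.8% solution: 45,820 / 0.288 = 159,100 g.
(b) Volume: 159,100 g ÷ 1.12 g/mL = 142,100 mL.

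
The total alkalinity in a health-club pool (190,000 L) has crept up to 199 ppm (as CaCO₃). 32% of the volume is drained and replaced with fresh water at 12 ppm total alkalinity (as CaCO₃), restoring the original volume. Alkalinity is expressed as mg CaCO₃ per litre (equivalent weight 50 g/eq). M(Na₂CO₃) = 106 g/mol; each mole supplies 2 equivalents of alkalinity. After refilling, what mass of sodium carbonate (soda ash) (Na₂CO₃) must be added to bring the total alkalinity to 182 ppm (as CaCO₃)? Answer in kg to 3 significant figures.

8.63 kg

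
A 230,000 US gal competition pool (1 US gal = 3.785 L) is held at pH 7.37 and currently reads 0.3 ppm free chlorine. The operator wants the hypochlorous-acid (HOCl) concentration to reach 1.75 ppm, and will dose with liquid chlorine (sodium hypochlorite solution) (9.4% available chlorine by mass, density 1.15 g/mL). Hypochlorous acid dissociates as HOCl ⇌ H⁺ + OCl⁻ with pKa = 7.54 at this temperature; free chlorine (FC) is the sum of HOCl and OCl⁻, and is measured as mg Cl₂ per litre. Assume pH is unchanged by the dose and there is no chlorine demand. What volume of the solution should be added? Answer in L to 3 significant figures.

21.2 L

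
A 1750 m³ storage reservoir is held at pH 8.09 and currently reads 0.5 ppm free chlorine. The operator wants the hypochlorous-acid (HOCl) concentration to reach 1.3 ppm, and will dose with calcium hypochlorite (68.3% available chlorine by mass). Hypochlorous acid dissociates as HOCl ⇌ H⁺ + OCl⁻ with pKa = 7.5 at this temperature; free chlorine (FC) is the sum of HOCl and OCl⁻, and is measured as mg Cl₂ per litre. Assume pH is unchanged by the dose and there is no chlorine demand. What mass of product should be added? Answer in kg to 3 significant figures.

15.0 kg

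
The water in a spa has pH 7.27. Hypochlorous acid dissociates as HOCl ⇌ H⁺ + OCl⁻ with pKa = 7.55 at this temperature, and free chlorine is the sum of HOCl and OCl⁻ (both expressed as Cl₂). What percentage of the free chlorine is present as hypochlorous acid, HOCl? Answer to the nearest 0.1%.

[OCl⁻]/[HOCl] = 10^(pH − pKa) = 10^(7.27 − 7.55) = 10^-0.28 = 0.5248.
Fraction as HOCl = 1 / (1 + 0.5248) = 0.6558.

65.6%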